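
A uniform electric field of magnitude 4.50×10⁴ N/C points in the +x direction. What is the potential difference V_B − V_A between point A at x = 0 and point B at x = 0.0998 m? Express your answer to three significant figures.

-4490 V

In a uniform field, potential decreases in the direction of E: V_B − V_A = −E·Δx.
V_B − V_A = −(4.50×10⁴ V/m)(0.0998 m) = -4490 V.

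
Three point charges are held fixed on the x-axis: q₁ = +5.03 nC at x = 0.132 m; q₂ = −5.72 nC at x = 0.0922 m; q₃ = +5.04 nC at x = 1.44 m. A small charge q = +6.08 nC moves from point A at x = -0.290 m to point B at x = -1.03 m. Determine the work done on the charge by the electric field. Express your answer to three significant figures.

-7.68×10⁻⁸ J

The work done by the electric force is W_field = −ΔU = −q(V_B − V_A) = q(V_A − V_B).
At A: distances to the source charges are 0.422 m, 0.382 m, 1.73 m; V_A = Σ kqᵢ/rᵢ = -1.20 V.
At B: distances to the source charges are 1.16 m, 1.12 m, 2.47 m; V_B = Σ kqᵢ/rᵢ = 11.4 V.
ΔV = V_B − V_A = 12.6 V.
W_field = −qΔV = −(6.08×10⁻⁹ C)(12.6 V) = -7.68×10⁻⁸ J.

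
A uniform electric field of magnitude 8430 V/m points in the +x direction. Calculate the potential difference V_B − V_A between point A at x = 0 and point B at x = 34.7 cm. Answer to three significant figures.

In a uniform field, potential decreases in the direction of E: V_B − V_A = −E·Δx.
V_B − V_A = −(8430 V/m)(0.347 m) = -2930 V.

-2930 V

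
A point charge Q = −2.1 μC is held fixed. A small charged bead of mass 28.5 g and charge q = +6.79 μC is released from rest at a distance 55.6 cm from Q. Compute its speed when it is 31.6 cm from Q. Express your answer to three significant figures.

3.51 m/s

Only the electrostatic force acts, so mechanical energy is conserved: ½mv² = U₁ − U₂ = kQq(1/r₁ − 1/r₂).
U₁ − U₂ = (8.99×10⁹ N·m²/C²)(-2.10×10⁻⁶ C)(6.79×10⁻⁶ C)(1/0.556 − 1/0.316) = 0.175 J.
v = √(2·0.175/0.0285) = 3.51 m/s.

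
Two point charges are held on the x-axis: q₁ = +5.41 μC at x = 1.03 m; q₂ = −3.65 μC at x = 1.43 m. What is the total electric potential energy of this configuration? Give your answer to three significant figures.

The assembly work is the sum of pairwise potential energies, U = Σ_{i<j} kqᵢqⱼ/rᵢⱼ.
Pair separations: r₁₂ = 0.400 m.
U = (-0.444) = -0.444 J.

-0.444 J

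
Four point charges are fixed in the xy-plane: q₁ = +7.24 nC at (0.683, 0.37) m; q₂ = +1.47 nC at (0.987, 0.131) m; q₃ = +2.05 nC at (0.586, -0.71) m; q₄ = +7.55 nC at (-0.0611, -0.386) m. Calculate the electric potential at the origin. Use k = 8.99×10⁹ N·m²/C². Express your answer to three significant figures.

291 V

Electric potential is a scalar, so the contributions from each charge add algebraically: V = Σ kqᵢ/rᵢ.
Distances from the field point to each charge: r₁ = 0.777 m, r₂ = 0.996 m, r₃ = 0.921 m, r₄ = 0.391 m.
V = k[(7.24×10⁻⁹)/(0.777) + (1.47×10⁻⁹)/(0.996) + (2.05×10⁻⁹)/(0.921) + (7.55×10⁻⁹)/(0.391)] = 291 V.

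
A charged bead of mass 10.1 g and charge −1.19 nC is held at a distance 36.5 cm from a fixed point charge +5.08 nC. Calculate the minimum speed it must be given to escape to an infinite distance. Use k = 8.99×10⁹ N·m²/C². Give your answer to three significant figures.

5.43×10⁻³ m/s

To just escape, total mechanical energy must reach zero at infinity: ½mv²_min + U = 0, so ½mv²_min = −U = |kQq|/r.
|U| = |kQq|/r = (8.99×10⁹ N·m²/C²)(5.08×10⁻⁹)(1.19×10⁻⁹)/(0.365) = 1.49×10⁻⁷ J.
v_min = √(2|U|/m) = √(2·1.49×10⁻⁷/0.0101) = 5.43×10⁻³ m/s.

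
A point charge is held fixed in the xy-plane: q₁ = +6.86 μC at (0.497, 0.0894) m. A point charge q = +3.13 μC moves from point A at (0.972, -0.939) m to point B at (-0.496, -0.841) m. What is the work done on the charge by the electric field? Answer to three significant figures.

0.0285 J

The work done by the electric force is W_field = −ΔU = −q(V_B − V_A) = q(V_A − V_B).
At A: distance to the source charge is 1.13 m; V_A = kq₁/r = 5.44×10⁴ V.
At B: distance to the source charge is 1.36 m; V_B = kq₁/r = 4.53×10⁴ V.
ΔV = V_B − V_A = -9120 V.
W_field = −qΔV = −(3.13×10⁻⁶ C)(-9120 V) = 0.0285 J.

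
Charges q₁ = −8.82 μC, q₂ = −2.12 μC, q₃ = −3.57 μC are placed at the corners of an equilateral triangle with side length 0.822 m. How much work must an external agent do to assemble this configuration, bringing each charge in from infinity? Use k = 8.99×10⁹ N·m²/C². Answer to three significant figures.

The assembly work is the sum of pairwise potential energies, U = Σ_{i<j} kqᵢqⱼ/rᵢⱼ.
All three pair separations equal the side length, 0.822 m.
U = (0.204) + (0.344) + (0.0828) = 0.632 J.

0.632 J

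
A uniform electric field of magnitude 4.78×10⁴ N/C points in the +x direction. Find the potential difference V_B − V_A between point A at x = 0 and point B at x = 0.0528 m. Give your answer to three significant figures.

-2520 V

In a uniform field, potential decreases in the direction of E: V_B − V_A = −E·Δx.
V_B − V_A = −(4.78×10⁴ V/m)(0.0528 m) = -2520 V.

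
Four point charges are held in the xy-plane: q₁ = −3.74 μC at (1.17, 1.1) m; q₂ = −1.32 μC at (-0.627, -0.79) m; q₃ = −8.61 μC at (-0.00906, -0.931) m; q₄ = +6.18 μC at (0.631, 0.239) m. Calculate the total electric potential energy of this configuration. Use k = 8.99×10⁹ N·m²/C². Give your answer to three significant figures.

-0.307 J

The assembly work is the sum of pairwise potential energies, U = Σ_{i<j} kqᵢqⱼ/rᵢⱼ.
Pair separations: r₁₂ = 2.61 m, r₁₃ = 2.35 m, r₁₄ = 1.02 m, r₂₃ = 0.634 m, r₂₄ = 1.63 m, r₃₄ = 1.33 m.
Summing all 6 pair terms gives U = -0.307 J.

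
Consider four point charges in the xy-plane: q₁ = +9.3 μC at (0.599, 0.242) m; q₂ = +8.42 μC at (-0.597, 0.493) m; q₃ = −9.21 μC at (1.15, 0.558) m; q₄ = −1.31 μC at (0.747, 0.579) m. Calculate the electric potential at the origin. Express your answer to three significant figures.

1.50×10⁵ V

The total potential is the scalar sum of each charge's contribution, V = Σ kqᵢ/rᵢ.
Distances from the field point to each charge: r₁ = 0.646 m, r₂ = 0.774 m, r₃ = 1.28 m, r₄ = 0.945 m.
V = k[(9.30×10⁻⁶)/(0.646) + (8.42×10⁻⁶)/(0.774) + (-9.21×10⁻⁶)/(1.28) + (-1.31×10⁻⁶)/(0.945)] = 1.50×10⁵ V.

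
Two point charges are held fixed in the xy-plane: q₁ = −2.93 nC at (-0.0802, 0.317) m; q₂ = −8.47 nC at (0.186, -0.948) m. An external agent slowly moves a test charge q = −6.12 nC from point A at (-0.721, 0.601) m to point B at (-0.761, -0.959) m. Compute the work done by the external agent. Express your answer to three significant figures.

For quasistatic motion the external work equals the change in potential energy: W_ext = qΔV = q(V_B − V_A).
At A: distances to the source charges are 0.701 m, 1.80 m; V_A = Σ kqᵢ/rᵢ = -80.0 V.
At B: distances to the source charges are 1.45 m, 0.947 m; V_B = Σ kqᵢ/rᵢ = -98.6 V.
ΔV = V_B − V_A = -18.6 V.
W_ext = qΔV = (-6.12×10⁻⁹ C)(-18.6 V) = 1.14×10⁻⁷ J.

1.14×10⁻⁷ J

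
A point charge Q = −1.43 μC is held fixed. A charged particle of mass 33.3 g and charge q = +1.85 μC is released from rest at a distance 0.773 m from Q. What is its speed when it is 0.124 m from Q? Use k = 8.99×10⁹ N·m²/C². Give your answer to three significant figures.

3.11 m/s

Only the electrostatic force acts, so mechanical energy is conserved: ½mv² = U₁ − U₂ = kQq(1/r₁ − 1/r₂).
U₁ − U₂ = (8.99×10⁹ N·m²/C²)(-1.43×10⁻⁶ C)(1.85×10⁻⁶ C)(1/0.773 − 1/0.124) = 0.161 J.
v = √(2·0.161/0.0333) = 3.11 m/s.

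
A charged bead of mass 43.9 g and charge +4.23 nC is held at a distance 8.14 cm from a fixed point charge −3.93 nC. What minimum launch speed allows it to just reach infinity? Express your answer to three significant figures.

To just escape, total mechanical energy must reach zero at infinity: ½mv²_min + U = 0, so ½mv²_min = −U = |kQq|/r.
|U| = |kQq|/r = (8.99×10⁹ N·m²/C²)(3.93×10⁻⁹)(4.23×10⁻⁹)/(0.0814) = 1.84×10⁻⁶ J.
v_min = √(2|U|/m) = √(2·1.84×10⁻⁶/0.0439) = 9.15×10⁻³ m/s.

9.15×10⁻³ m/s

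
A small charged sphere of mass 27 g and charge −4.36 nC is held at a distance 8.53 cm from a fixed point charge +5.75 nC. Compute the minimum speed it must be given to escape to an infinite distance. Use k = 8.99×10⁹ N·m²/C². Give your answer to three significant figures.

To just escape, total mechanical energy must reach zero at infinity: ½mv²_min + U = 0, so ½mv²_min = −U = |kQq|/r.
|U| = |kQq|/r = (8.99×10⁹ N·m²/C²)(5.75×10⁻⁹)(4.36×10⁻⁹)/(0.0853) = 2.64×10⁻⁶ J.
v_min = √(2|U|/m) = √(2·2.64×10⁻⁶/0.0270) = 0.0140 m/s.

0.0140 m/s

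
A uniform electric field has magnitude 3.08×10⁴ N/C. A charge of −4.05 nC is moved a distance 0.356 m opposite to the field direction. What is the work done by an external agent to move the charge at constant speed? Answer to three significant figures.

The potential change for a displacement 0.356 m opposite to the field direction is ΔV = +Ed = 1.10×10⁴ V.
W_ext = qΔV = -4.44×10⁻⁵ J.

-4.44×10⁻⁵ J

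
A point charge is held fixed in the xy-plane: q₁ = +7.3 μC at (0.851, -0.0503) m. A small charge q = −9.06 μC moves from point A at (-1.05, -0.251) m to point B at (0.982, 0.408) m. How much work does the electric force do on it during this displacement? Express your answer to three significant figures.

0.936 J

The work done by the electric force is W_field = −ΔU = −q(V_B − V_A) = q(V_A − V_B).
At A: distance to the source charge is 1.91 m; V_A = kq₁/r = 3.43×10⁴ V.
At B: distance to the source charge is 0.477 m; V_B = kq₁/r = 1.38×10⁵ V.
ΔV = V_B − V_A = 1.03×10⁵ V.
W_field = −qΔV = −(-9.06×10⁻⁶ C)(1.03×10⁵ V) = 0.936 J.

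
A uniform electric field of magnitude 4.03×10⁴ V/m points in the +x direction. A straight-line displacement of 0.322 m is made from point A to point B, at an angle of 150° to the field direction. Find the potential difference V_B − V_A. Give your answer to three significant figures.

1.12×10⁴ V

Only the component of displacement along E changes the potential: ΔV = −E·d·cosθ.
ΔV = −(4.03×10⁴ V/m)(0.322 m)cos150° = 1.12×10⁴ V.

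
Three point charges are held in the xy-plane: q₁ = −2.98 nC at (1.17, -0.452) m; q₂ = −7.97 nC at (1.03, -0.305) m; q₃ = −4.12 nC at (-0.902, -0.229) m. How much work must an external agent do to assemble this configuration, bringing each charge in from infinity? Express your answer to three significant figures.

1.26×10⁻⁶ J

The work to assemble the configuration equals its total potential energy, U = Σ kqᵢqⱼ/rᵢⱼ over all pairs.
Pair separations: r₁₂ = 0.203 m, r₁₃ = 2.08 m, r₂₃ = 1.93 m.
U = (1.05×10⁻⁶) + (5.30×10⁻⁸) + (1.53×10⁻⁷) = 1.26×10⁻⁶ J.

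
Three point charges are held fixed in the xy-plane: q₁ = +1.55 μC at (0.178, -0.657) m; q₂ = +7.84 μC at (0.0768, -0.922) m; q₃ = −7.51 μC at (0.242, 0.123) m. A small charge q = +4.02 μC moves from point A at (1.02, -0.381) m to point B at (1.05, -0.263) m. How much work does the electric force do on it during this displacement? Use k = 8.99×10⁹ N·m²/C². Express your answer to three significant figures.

The work done by the electric force is W_field = −ΔU = −q(V_B − V_A) = q(V_A − V_B).
At A: distances to the source charges are 0.886 m, 1.09 m, 0.927 m; V_A = Σ kqᵢ/rᵢ = 7710 V.
At B: distances to the source charges are 0.957 m, 1.18 m, 0.895 m; V_B = Σ kqᵢ/rᵢ = -866 V.
ΔV = V_B − V_A = -8580 V.
W_field = −qΔV = −(4.02×10⁻⁶ C)(-8580 V) = 0.0345 J.

0.0345 J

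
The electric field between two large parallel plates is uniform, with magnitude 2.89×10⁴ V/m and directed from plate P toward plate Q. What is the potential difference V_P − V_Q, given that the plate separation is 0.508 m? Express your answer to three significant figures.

In a uniform field, potential decreases in the direction of E: ΔV = −E·d for a displacement d parallel to E.
Going from Q to P is a displacement of 0.508 m opposite to the field, so V_P − V_Q = +Ed = 1.47×10⁴ V.

1.47×10⁴ V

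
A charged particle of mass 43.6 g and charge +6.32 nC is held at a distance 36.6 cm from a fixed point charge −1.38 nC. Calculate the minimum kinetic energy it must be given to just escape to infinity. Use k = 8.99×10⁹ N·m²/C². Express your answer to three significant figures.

To just escape, total mechanical energy must reach zero at infinity: ½mv²_min + U = 0, so ½mv²_min = −U = |kQq|/r.
|U| = |kQq|/r = (8.99×10⁹ N·m²/C²)(1.38×10⁻⁹)(6.32×10⁻⁹)/(0.366) = 2.14×10⁻⁷ J.

2.14×10⁻⁷ J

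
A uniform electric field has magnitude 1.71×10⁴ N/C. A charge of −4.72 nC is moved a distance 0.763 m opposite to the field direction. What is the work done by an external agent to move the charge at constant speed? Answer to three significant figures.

The potential change for a displacement 0.763 m opposite to the field direction is ΔV = +Ed = 1.30×10⁴ V.
W_ext = qΔV = -6.16×10⁻⁵ J.

-6.16×10⁻⁵ J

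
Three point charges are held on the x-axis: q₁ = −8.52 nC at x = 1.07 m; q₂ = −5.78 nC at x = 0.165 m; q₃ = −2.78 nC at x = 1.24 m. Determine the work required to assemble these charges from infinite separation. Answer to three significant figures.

1.88×10⁻⁶ J

The assembly work is the sum of pairwise potential energies, U = Σ_{i<j} kqᵢqⱼ/rᵢⱼ.
Pair separations: r₁₂ = 0.905 m, r₁₃ = 0.170 m, r₂₃ = 1.07 m.
U = (4.89×10⁻⁷) + (1.25×10⁻⁶) + (1.34×10⁻⁷) = 1.88×10⁻⁶ J.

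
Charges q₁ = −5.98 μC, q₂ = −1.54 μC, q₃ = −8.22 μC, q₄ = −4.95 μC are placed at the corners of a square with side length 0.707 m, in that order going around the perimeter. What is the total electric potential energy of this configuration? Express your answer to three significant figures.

The assembly work is the sum of pairwise potential energies, U = Σ_{i<j} kqᵢqⱼ/rᵢⱼ.
The four side pairs have separation 0.707 m and the two diagonal pairs 1.00 m.
Summing all 6 pair terms gives U = 1.68 J.

1.68 J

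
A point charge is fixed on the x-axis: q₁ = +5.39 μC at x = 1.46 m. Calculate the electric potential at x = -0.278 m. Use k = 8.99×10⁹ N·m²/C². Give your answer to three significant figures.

The total potential is the scalar sum of each charge's contribution, V = Σ kqᵢ/rᵢ.
V = k[(5.39×10⁻⁶)/(1.74)] = 2.79×10⁴ V.

2.79×10⁴ V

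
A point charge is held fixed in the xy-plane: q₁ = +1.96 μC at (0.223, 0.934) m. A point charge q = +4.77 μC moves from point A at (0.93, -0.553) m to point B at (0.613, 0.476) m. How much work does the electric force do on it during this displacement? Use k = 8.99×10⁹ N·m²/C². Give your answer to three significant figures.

-0.0887 J

The work done by the electric force is W_field = −ΔU = −q(V_B − V_A) = q(V_A − V_B).
At A: distance to the source charge is 1.65 m; V_A = kq₁/r = 1.07×10⁴ V.
At B: distance to the source charge is 0.602 m; V_B = kq₁/r = 2.93×10⁴ V.
ΔV = V_B − V_A = 1.86×10⁴ V.
W_field = −qΔV = −(4.77×10⁻⁶ C)(1.86×10⁴ V) = -0.0887 J.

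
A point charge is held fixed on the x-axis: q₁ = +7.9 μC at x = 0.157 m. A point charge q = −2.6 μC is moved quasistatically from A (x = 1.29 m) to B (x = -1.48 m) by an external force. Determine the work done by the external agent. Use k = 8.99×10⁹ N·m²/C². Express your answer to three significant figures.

0.0502 J

For quasistatic motion the external work equals the change in potential energy: W_ext = qΔV = q(V_B − V_A).
At A: distance to the source charge is 1.13 m; V_A = kq₁/r = 6.27×10⁴ V.
At B: distance to the source charge is 1.64 m; V_B = kq₁/r = 4.34×10⁴ V.
ΔV = V_B − V_A = -1.93×10⁴ V.
W_ext = qΔV = (-2.60×10⁻⁶ C)(-1.93×10⁴ V) = 0.0502 J.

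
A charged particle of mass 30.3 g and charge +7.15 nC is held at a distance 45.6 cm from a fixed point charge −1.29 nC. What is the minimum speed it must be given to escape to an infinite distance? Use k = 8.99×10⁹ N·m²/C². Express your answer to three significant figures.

3.46×10⁻³ m/s

To just escape, total mechanical energy must reach zero at infinity: ½mv²_min + U = 0, so ½mv²_min = −U = |kQq|/r.
|U| = |kQq|/r = (8.99×10⁹ N·m²/C²)(1.29×10⁻⁹)(7.15×10⁻⁹)/(0.456) = 1.82×10⁻⁷ J.
v_min = √(2|U|/m) = √(2·1.82×10⁻⁷/0.0303) = 3.46×10⁻³ m/s.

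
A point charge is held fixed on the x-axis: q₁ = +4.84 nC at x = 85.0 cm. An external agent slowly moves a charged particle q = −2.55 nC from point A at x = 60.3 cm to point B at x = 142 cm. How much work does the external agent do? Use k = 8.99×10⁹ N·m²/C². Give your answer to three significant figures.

For quasistatic motion the external work equals the change in potential energy: W_ext = qΔV = q(V_B − V_A).
At A: distance to the source charge is 0.247 m; V_A = kq₁/r = 176 V.
At B: distance to the source charge is 0.570 m; V_B = kq₁/r = 76.3 V.
ΔV = V_B − V_A = -99.8 V.
W_ext = qΔV = (-2.55×10⁻⁹ C)(-99.8 V) = 2.55×10⁻⁷ J.

2.55×10⁻⁷ J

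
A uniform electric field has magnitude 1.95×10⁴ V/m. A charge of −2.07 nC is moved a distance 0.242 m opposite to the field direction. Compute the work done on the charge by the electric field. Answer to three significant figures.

The potential change for a displacement 0.242 m opposite to the field direction is ΔV = +Ed = 4720 V.
W_field = −qΔV = 9.77×10⁻⁶ J.

9.77×10⁻⁶ J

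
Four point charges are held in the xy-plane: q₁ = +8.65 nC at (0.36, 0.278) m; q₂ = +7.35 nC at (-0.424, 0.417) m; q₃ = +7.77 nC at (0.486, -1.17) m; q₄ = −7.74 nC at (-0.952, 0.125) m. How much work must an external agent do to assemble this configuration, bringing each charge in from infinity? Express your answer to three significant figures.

-1.68×10⁻⁷ J

The work to assemble the configuration equals its total potential energy, U = Σ kqᵢqⱼ/rᵢⱼ over all pairs.
Pair separations: r₁₂ = 0.796 m, r₁₃ = 1.45 m, r₁₄ = 1.32 m, r₂₃ = 1.83 m, r₂₄ = 0.603 m, r₃₄ = 1.94 m.
Summing all 6 pair terms gives U = -1.68×10⁻⁷ J.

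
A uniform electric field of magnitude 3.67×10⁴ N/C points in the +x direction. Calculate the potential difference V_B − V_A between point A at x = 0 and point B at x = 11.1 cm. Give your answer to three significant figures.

-4070 V

In a uniform field, potential decreases in the direction of E: V_B − V_A = −E·Δx.
V_B − V_A = −(3.67×10⁴ V/m)(0.111 m) = -4070 V.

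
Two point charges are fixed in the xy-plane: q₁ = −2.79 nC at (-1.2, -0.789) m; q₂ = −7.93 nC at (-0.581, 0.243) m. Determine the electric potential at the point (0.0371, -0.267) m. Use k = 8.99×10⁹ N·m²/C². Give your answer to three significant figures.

-108 V

Electric potential is a scalar, so the contributions from each charge add algebraically: V = Σ kqᵢ/rᵢ.
Distances from the field point to each charge: r₁ = 1.34 m, r₂ = 0.801 m.
V = k[(-2.79×10⁻⁹)/(1.34) + (-7.93×10⁻⁹)/(0.801)] = -108 V.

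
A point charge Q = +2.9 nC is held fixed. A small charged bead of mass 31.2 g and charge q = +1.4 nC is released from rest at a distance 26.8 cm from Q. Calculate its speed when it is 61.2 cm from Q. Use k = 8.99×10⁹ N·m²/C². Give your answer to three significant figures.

2.22×10⁻³ m/s

Only the electrostatic force acts, so mechanical energy is conserved: ½mv² = U₁ − U₂ = kQq(1/r₁ − 1/r₂).
U₁ − U₂ = (8.99×10⁹ N·m²/C²)(2.90×10⁻⁹ C)(1.40×10⁻⁹ C)(1/0.268 − 1/0.612) = 7.66×10⁻⁸ J.
v = √(2·7.66×10⁻⁸/0.0312) = 2.22×10⁻³ m/s.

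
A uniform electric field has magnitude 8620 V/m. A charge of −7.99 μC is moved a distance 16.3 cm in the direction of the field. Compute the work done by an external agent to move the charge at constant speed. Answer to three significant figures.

The potential change for a displacement 16.3 cm in the direction of the field is ΔV = −Ed = -1410 V.
W_ext = qΔV = 0.0112 J.

0.0112 J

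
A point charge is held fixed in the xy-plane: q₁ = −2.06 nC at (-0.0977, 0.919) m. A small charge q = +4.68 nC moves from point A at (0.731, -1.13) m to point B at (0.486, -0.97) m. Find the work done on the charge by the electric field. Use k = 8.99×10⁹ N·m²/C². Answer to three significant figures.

4.62×10⁻⁹ J

The work done by the electric force is W_field = −ΔU = −q(V_B − V_A) = q(V_A − V_B).
At A: distance to the source charge is 2.21 m; V_A = kq₁/r = -8.38 V.
At B: distance to the source charge is 1.98 m; V_B = kq₁/r = -9.37 V.
ΔV = V_B − V_A = -0.988 V.
W_field = −qΔV = −(4.68×10⁻⁹ C)(-0.988 V) = 4.62×10⁻⁹ J.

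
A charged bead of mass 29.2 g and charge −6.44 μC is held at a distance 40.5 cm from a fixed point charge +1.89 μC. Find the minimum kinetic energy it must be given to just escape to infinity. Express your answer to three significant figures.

To just escape, total mechanical energy must reach zero at infinity: ½mv²_min + U = 0, so ½mv²_min = −U = |kQq|/r.
|U| = |kQq|/r = (8.99×10⁹ N·m²/C²)(1.89×10⁻⁶)(6.44×10⁻⁶)/(0.405) = 0.270 J.

0.270 J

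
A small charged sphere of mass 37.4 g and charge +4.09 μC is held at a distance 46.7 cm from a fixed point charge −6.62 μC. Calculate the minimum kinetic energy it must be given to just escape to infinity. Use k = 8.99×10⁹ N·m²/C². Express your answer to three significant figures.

To just escape, total mechanical energy must reach zero at infinity: ½mv²_min + U = 0, so ½mv²_min = −U = |kQq|/r.
|U| = |kQq|/r = (8.99×10⁹ N·m²/C²)(6.62×10⁻⁶)(4.09×10⁻⁶)/(0.467) = 0.521 J.

0.521 J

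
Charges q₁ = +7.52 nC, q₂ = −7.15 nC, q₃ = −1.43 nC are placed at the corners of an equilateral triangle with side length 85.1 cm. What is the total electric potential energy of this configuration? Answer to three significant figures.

The assembly work is the sum of pairwise potential energies, U = Σ_{i<j} kqᵢqⱼ/rᵢⱼ.
All three pair separations equal the side length, 0.851 m.
U = (-5.68×10⁻⁷) + (-1.14×10⁻⁷) + (1.08×10⁻⁷) = -5.74×10⁻⁷ J.

-5.74×10⁻⁷ J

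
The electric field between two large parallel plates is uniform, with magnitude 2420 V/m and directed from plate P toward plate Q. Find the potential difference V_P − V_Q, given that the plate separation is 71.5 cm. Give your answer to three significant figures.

In a uniform field, potential decreases in the direction of E: ΔV = −E·d for a displacement d parallel to E.
Going from Q to P is a displacement of 71.5 cm opposite to the field, so V_P − V_Q = +Ed = 1730 V.

1730 V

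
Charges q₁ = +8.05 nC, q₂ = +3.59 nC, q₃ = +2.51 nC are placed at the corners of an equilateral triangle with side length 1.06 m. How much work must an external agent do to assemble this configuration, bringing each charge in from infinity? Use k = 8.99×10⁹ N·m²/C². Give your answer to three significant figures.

4.93×10⁻⁷ J

The assembly work is the sum of pairwise potential energies, U = Σ_{i<j} kqᵢqⱼ/rᵢⱼ.
All three pair separations equal the side length, 1.06 m.
U = (2.45×10⁻⁷) + (1.71×10⁻⁷) + (7.64×10⁻⁸) = 4.93×10⁻⁷ J.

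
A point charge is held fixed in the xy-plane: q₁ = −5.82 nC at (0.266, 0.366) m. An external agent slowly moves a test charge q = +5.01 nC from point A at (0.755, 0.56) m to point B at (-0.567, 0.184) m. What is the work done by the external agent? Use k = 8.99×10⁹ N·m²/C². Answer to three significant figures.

1.91×10⁻⁷ J

For quasistatic motion the external work equals the change in potential energy: W_ext = qΔV = q(V_B − V_A).
At A: distance to the source charge is 0.526 m; V_A = kq₁/r = -99.5 V.
At B: distance to the source charge is 0.853 m; V_B = kq₁/r = -61.4 V.
ΔV = V_B − V_A = 38.1 V.
W_ext = qΔV = (5.01×10⁻⁹ C)(38.1 V) = 1.91×10⁻⁷ J.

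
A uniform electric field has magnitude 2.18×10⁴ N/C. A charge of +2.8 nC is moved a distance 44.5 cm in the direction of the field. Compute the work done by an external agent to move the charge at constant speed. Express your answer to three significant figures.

-2.72×10⁻⁵ J

The potential change for a displacement 44.5 cm in the direction of the field is ΔV = −Ed = -9700 V.
W_ext = qΔV = -2.72×10⁻⁵ J.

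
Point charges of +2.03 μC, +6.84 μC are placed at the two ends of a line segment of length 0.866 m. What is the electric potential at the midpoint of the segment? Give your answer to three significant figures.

1.84×10⁵ V

The total potential is the scalar sum of each charge's contribution, V = Σ kqᵢ/rᵢ.
Each charge is 0.433 m from the midpoint.
V = k[(2.03×10⁻⁶)/(0.433) + (6.84×10⁻⁶)/(0.433)] = 1.84×10⁵ V.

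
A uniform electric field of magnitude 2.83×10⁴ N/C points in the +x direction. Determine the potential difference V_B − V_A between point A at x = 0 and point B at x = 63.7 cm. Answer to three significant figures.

In a uniform field, potential decreases in the direction of E: V_B − V_A = −E·Δx.
V_B − V_A = −(2.83×10⁴ V/m)(0.637 m) = -1.80×10⁴ V.

-1.80×10⁴ V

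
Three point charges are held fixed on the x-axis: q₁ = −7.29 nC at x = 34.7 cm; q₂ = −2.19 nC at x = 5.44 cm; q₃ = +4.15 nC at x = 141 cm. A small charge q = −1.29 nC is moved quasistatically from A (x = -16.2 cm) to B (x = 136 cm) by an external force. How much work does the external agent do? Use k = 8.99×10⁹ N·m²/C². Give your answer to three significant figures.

-1.11×10⁻⁶ J

For quasistatic motion the external work equals the change in potential energy: W_ext = qΔV = q(V_B − V_A).
At A: distances to the source charges are 0.509 m, 0.216 m, 1.57 m; V_A = Σ kqᵢ/rᵢ = -196 V.
At B: distances to the source charges are 1.01 m, 1.31 m, 0.0500 m; V_B = Σ kqᵢ/rᵢ = 666 V.
ΔV = V_B − V_A = 862 V.
W_ext = qΔV = (-1.29×10⁻⁹ C)(862 V) = -1.11×10⁻⁶ J.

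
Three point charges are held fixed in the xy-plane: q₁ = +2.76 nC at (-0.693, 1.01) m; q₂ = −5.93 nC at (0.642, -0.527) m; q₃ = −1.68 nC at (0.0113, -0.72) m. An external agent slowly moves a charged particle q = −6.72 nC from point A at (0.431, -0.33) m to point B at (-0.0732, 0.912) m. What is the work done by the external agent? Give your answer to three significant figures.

For quasistatic motion the external work equals the change in potential energy: W_ext = qΔV = q(V_B − V_A).
At A: distances to the source charges are 1.75 m, 0.289 m, 0.573 m; V_A = Σ kqᵢ/rᵢ = -197 V.
At B: distances to the source charges are 0.627 m, 1.61 m, 1.63 m; V_B = Σ kqᵢ/rᵢ = -2.88 V.
ΔV = V_B − V_A = 194 V.
W_ext = qΔV = (-6.72×10⁻⁹ C)(194 V) = -1.30×10⁻⁶ J.

-1.30×10⁻⁶ J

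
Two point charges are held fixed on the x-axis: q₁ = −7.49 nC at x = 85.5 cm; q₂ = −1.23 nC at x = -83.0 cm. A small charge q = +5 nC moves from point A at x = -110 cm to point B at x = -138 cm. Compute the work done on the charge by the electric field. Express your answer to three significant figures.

The work done by the electric force is W_field = −ΔU = −q(V_B − V_A) = q(V_A − V_B).
At A: distances to the source charges are 1.96 m, 0.270 m; V_A = Σ kqᵢ/rᵢ = -75.4 V.
At B: distances to the source charges are 2.23 m, 0.550 m; V_B = Σ kqᵢ/rᵢ = -50.2 V.
ΔV = V_B − V_A = 25.2 V.
W_field = −qΔV = −(5.00×10⁻⁹ C)(25.2 V) = -1.26×10⁻⁷ J.

-1.26×10⁻⁷ J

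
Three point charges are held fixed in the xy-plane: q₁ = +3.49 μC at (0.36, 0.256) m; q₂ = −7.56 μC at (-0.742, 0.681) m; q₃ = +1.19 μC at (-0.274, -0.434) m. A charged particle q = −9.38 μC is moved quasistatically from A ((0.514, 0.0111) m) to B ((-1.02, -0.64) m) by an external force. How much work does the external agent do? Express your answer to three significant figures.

0.844 J

For quasistatic motion the external work equals the change in potential energy: W_ext = qΔV = q(V_B − V_A).
At A: distances to the source charges are 0.289 m, 1.42 m, 0.905 m; V_A = Σ kqᵢ/rᵢ = 7.25×10⁴ V.
At B: distances to the source charges are 1.65 m, 1.35 m, 0.774 m; V_B = Σ kqᵢ/rᵢ = -1.75×10⁴ V.
ΔV = V_B − V_A = -9.00×10⁴ V.
W_ext = qΔV = (-9.38×10⁻⁶ C)(-9.00×10⁴ V) = 0.844 J.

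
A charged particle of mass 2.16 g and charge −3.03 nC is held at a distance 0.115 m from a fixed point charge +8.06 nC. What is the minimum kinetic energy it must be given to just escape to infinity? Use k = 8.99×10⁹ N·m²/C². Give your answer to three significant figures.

1.91×10⁻⁶ J

To just escape, total mechanical energy must reach zero at infinity: ½mv²_min + U = 0, so ½mv²_min = −U = |kQq|/r.
|U| = |kQq|/r = (8.99×10⁹ N·m²/C²)(8.06×10⁻⁹)(3.03×10⁻⁹)/(0.115) = 1.91×10⁻⁶ J.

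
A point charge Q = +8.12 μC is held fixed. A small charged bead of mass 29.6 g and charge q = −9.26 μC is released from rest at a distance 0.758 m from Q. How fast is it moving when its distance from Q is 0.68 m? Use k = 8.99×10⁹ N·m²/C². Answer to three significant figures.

2.63 m/s

Only the electrostatic force acts, so mechanical energy is conserved: ½mv² = U₁ − U₂ = kQq(1/r₁ − 1/r₂).
U₁ − U₂ = (8.99×10⁹ N·m²/C²)(8.12×10⁻⁶ C)(-9.26×10⁻⁶ C)(1/0.758 − 1/0.680) = 0.102 J.
v = √(2·0.102/0.0296) = 2.63 m/s.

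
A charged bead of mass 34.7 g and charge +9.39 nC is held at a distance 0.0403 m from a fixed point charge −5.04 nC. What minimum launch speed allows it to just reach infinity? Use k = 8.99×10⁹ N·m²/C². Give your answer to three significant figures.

To just escape, total mechanical energy must reach zero at infinity: ½mv²_min + U = 0, so ½mv²_min = −U = |kQq|/r.
|U| = |kQq|/r = (8.99×10⁹ N·m²/C²)(5.04×10⁻⁹)(9.39×10⁻⁹)/(0.0403) = 1.06×10⁻⁵ J.
v_min = √(2|U|/m) = √(2·1.06×10⁻⁵/0.0347) = 0.0247 m/s.

0.0247 m/s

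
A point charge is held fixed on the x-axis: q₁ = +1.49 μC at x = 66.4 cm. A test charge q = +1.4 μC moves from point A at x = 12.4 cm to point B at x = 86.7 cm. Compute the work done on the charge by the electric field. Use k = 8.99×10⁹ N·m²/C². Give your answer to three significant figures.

-0.0577 J

The work done by the electric force is W_field = −ΔU = −q(V_B − V_A) = q(V_A − V_B).
At A: distance to the source charge is 0.540 m; V_A = kq₁/r = 2.48×10⁴ V.
At B: distance to the source charge is 0.203 m; V_B = kq₁/r = 6.60×10⁴ V.
ΔV = V_B − V_A = 4.12×10⁴ V.
W_field = −qΔV = −(1.40×10⁻⁶ C)(4.12×10⁴ V) = -0.0577 J.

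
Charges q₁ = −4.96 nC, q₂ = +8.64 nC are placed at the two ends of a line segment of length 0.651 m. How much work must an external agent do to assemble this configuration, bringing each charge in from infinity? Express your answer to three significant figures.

-5.92×10⁻⁷ J

The work to assemble the configuration equals its total potential energy, U = Σ kqᵢqⱼ/rᵢⱼ over all pairs.
The separation is r = 0.651 m.
U = (-5.92×10⁻⁷) = -5.92×10⁻⁷ J.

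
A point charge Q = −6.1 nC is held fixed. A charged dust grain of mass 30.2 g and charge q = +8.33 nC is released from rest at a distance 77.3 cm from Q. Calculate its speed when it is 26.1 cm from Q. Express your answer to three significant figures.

Only the electrostatic force acts, so mechanical energy is conserved: ½mv² = U₁ − U₂ = kQq(1/r₁ − 1/r₂).
U₁ − U₂ = (8.99×10⁹ N·m²/C²)(-6.10×10⁻⁹ C)(8.33×10⁻⁹ C)(1/0.773 − 1/0.261) = 1.16×10⁻⁶ J.
v = √(2·1.16×10⁻⁶/0.0302) = 8.76×10⁻³ m/s.

8.76×10⁻³ m/s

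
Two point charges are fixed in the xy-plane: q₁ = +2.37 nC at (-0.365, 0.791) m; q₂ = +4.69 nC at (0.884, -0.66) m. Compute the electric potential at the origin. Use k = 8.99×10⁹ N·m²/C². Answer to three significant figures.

The total potential is the scalar sum of each charge's contribution, V = Σ kqᵢ/rᵢ.
Distances from the field point to each charge: r₁ = 0.871 m, r₂ = 1.10 m.
V = k[(2.37×10⁻⁹)/(0.871) + (4.69×10⁻⁹)/(1.10)] = 62.7 V.

62.7 V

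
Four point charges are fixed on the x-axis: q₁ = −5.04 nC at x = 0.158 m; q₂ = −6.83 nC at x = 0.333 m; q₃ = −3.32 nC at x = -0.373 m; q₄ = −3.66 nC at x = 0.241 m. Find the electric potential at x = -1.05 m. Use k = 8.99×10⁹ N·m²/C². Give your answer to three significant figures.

-151 V

Electric potential is a scalar, so the contributions from each charge add algebraically: V = Σ kqᵢ/rᵢ.
Distances from the field point to each charge: r₁ = 1.21 m, r₂ = 1.38 m, r₃ = 0.677 m, r₄ = 1.29 m.
V = k[(-5.04×10⁻⁹)/(1.21) + (-6.83×10⁻⁹)/(1.38) + (-3.32×10⁻⁹)/(0.677) + (-3.66×10⁻⁹)/(1.29)] = -151 V.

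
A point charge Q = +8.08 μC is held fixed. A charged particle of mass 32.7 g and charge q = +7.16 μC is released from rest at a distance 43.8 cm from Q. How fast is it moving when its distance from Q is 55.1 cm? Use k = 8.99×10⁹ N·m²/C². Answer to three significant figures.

3.86 m/s

Only the electrostatic force acts, so mechanical energy is conserved: ½mv² = U₁ − U₂ = kQq(1/r₁ − 1/r₂).
U₁ − U₂ = (8.99×10⁹ N·m²/C²)(8.08×10⁻⁶ C)(7.16×10⁻⁶ C)(1/0.438 − 1/0.551) = 0.244 J.
v = √(2·0.244/0.0327) = 3.86 m/s.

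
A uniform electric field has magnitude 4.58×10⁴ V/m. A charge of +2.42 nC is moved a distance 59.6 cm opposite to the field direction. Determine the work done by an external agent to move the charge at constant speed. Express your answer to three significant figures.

6.61×10⁻⁵ J

The potential change for a displacement 59.6 cm opposite to the field direction is ΔV = +Ed = 2.73×10⁴ V.
W_ext = qΔV = 6.61×10⁻⁵ J.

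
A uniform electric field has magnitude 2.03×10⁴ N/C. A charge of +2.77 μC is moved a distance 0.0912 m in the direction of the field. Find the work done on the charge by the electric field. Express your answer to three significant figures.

5.13×10⁻³ J

The potential change for a displacement 0.0912 m in the direction of the field is ΔV = −Ed = -1850 V.
W_field = −qΔV = 5.13×10⁻³ J.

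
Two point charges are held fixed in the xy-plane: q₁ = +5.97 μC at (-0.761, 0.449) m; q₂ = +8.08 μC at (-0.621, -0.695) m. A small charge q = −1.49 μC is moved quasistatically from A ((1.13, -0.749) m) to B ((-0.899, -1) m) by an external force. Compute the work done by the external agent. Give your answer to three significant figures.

-0.220 J

For quasistatic motion the external work equals the change in potential energy: W_ext = qΔV = q(V_B − V_A).
At A: distances to the source charges are 2.24 m, 1.75 m; V_A = Σ kqᵢ/rᵢ = 6.54×10⁴ V.
At B: distances to the source charges are 1.46 m, 0.413 m; V_B = Σ kqᵢ/rᵢ = 2.13×10⁵ V.
ΔV = V_B − V_A = 1.47×10⁵ V.
W_ext = qΔV = (-1.49×10⁻⁶ C)(1.47×10⁵ V) = -0.220 J.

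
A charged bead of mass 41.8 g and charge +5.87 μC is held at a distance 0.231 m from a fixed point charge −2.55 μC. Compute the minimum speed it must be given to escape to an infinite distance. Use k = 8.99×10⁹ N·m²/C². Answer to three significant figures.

5.28 m/s

To just escape, total mechanical energy must reach zero at infinity: ½mv²_min + U = 0, so ½mv²_min = −U = |kQq|/r.
|U| = |kQq|/r = (8.99×10⁹ N·m²/C²)(2.55×10⁻⁶)(5.87×10⁻⁶)/(0.231) = 0.583 J.
v_min = √(2|U|/m) = √(2·0.583/0.0418) = 5.28 m/s.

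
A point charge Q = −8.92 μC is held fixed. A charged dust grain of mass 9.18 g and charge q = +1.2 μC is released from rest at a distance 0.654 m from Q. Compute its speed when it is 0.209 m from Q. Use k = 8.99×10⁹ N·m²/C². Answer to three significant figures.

8.26 m/s

Only the electrostatic force acts, so mechanical energy is conserved: ½mv² = U₁ − U₂ = kQq(1/r₁ − 1/r₂).
U₁ − U₂ = (8.99×10⁹ N·m²/C²)(-8.92×10⁻⁶ C)(1.20×10⁻⁶ C)(1/0.654 − 1/0.209) = 0.313 J.
v = √(2·0.313/9.18×10⁻³) = 8.26 m/s.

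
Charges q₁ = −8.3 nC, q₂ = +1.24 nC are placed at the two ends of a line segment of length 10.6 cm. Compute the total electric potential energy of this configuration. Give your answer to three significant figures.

-8.73×10⁻⁷ J

The work to assemble the configuration equals its total potential energy, U = Σ kqᵢqⱼ/rᵢⱼ over all pairs.
The separation is r = 0.106 m.
U = (-8.73×10⁻⁷) = -8.73×10⁻⁷ J.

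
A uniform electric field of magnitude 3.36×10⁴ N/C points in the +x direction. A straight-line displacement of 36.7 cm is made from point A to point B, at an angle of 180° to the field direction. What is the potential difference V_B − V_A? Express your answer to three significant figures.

1.23×10⁴ V

Only the component of displacement along E changes the potential: ΔV = −E·d·cosθ.
ΔV = −(3.36×10⁴ V/m)(0.367 m)cos180° = 1.23×10⁴ V.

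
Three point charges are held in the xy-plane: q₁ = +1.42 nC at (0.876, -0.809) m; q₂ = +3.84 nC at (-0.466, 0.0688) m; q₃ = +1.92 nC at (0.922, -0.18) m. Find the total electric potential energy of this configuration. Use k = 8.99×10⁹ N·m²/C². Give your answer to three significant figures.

1.16×10⁻⁷ J

The assembly work is the sum of pairwise potential energies, U = Σ_{i<j} kqᵢqⱼ/rᵢⱼ.
Pair separations: r₁₂ = 1.60 m, r₁₃ = 0.631 m, r₂₃ = 1.41 m.
U = (3.06×10⁻⁸) + (3.89×10⁻⁸) + (4.70×10⁻⁸) = 1.16×10⁻⁷ J.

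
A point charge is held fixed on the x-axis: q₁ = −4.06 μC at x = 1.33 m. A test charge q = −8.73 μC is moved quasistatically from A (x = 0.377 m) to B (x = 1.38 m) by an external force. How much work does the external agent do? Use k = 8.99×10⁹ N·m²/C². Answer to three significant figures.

6.04 J

For quasistatic motion the external work equals the change in potential energy: W_ext = qΔV = q(V_B − V_A).
At A: distance to the source charge is 0.953 m; V_A = kq₁/r = -3.83×10⁴ V.
At B: distance to the source charge is 0.0500 m; V_B = kq₁/r = -7.30×10⁵ V.
ΔV = V_B − V_A = -6.92×10⁵ V.
W_ext = qΔV = (-8.73×10⁻⁶ C)(-6.92×10⁵ V) = 6.04 J.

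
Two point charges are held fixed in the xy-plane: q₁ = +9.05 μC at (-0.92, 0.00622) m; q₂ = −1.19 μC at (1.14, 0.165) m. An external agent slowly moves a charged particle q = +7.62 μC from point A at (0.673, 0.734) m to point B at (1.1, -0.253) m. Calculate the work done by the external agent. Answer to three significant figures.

For quasistatic motion the external work equals the change in potential energy: W_ext = qΔV = q(V_B − V_A).
At A: distances to the source charges are 1.75 m, 0.736 m; V_A = Σ kqᵢ/rᵢ = 3.19×10⁴ V.
At B: distances to the source charges are 2.04 m, 0.420 m; V_B = Σ kqᵢ/rᵢ = 1.45×10⁴ V.
ΔV = V_B − V_A = -1.74×10⁴ V.
W_ext = qΔV = (7.62×10⁻⁶ C)(-1.74×10⁴ V) = -0.133 J.

-0.133 J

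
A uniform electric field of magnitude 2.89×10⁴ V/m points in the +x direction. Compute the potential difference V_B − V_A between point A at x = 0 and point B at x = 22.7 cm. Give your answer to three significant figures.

In a uniform field, potential decreases in the direction of E: V_B − V_A = −E·Δx.
V_B − V_A = −(2.89×10⁴ V/m)(0.227 m) = -6560 V.

-6560 V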